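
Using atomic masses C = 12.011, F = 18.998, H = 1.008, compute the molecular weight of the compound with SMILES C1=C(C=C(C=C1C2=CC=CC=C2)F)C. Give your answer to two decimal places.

186.23

Molecular formula: C13H11F.
M = 13×12.011 + 1×18.998 + 11×1.008 = 186.23 g/mol.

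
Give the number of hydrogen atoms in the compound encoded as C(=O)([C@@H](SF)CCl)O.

4

Hydrogens are implicit in SMILES; fill each atom to its normal valence:
  1 × C: 2 H
  1 × C: 1 H
  1 × C: no H
  1 × Cl: no H
  1 × F: no H
  1 × O: 1 H
  1 × O: no H
  1 × S: no H
  Total hydrogens = 4.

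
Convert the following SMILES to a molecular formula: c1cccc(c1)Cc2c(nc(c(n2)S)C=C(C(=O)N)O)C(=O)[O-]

Heavy atoms from the SMILES: 15 C, 3 N, 4 O, 1 S.
Implicit hydrogens by atom environment:
  5 × C (aromatic): 1 H each → 5
  5 × C (aromatic): no H
  3 × C: no H
  2 × N (aromatic): no H
  2 × O: no H
  1 × C: 2 H
  1 × C: 1 H
  1 × N: 2 H
  1 × O: 1 H
  1 × O (charge -1): no H
  1 × S: 1 H
  Total hydrogens = 12.
Net charge -1.
Molecular formula: C15H12N3O4S-

C15H12N3O4S-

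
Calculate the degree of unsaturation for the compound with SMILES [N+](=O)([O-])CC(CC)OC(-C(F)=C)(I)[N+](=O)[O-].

Molecular formula from the SMILES: C7H10FIN2O5.
DoU = (2C + 2 + N − H − X)/2 = (2·7 + 2 + 2 − 10 − 2)/2 = 6/2 = 3.
(Structurally: 0 ring(s) + 3 π bond(s) = 3.)

3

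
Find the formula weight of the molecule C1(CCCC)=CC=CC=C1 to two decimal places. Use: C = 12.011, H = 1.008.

Molecular formula: C10H14.
M = 10×12.011 + 14×1.008 = 134.22 g/mol.

134.22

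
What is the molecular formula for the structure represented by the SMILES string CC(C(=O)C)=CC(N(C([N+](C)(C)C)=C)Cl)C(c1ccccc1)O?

C18H26ClN2O2+

Heavy atoms from the SMILES: 18 C, 1 Cl, 2 N, 2 O.
Implicit hydrogens by atom environment:
  5 × C: 3 H each → 15
  5 × C (aromatic): 1 H each → 5
  3 × C: 1 H each → 3
  3 × C: no H
  1 × C: 2 H
  1 × C (aromatic): no H
  1 × Cl: no H
  1 × N: no H
  1 × N (charge +1): no H
  1 × O: 1 H
  1 × O: no H
  Total hydrogens = 26.
Net charge +1.
Molecular formula: C18H26ClN2O2+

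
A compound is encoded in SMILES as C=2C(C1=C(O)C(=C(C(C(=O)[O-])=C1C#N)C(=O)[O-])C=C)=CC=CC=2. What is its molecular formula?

[C17H9NO5]2-

Heavy atoms from the SMILES: 17 C, 1 N, 5 O.
Implicit hydrogens by atom environment:
  7 × C (aromatic): no H
  5 × C (aromatic): 1 H each → 5
  3 × C: no H
  2 × O: no H
  2 × O (charge -1): no H
  1 × C: 2 H
  1 × C: 1 H
  1 × N: no H
  1 × O: 1 H
  Total hydrogens = 9.
Net charge -2.
Molecular formula: [C17H9NO5]2-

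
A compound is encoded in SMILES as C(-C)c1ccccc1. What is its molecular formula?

C8H10

Heavy atoms from the SMILES: 8 C.
Implicit hydrogens by atom environment:
  5 × C (aromatic): 1 H each → 5
  1 × C: 3 H
  1 × C: 2 H
  1 × C (aromatic): no H
  Total hydrogens = 10.
Molecular formula: C8H10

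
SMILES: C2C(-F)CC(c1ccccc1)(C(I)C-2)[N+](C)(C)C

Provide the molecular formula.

C15H22FIN+

Heavy atoms from the SMILES: 15 C, 1 F, 1 I, 1 N.
Implicit hydrogens by atom environment:
  5 × C (aromatic): 1 H each → 5
  3 × C: 3 H each → 9
  3 × C: 2 H each → 6
  2 × C: 1 H each → 2
  1 × C: no H
  1 × C (aromatic): no H
  1 × F: no H
  1 × I: no H
  1 × N (charge +1): no H
  Total hydrogens = 22.
Net charge +1.
Molecular formula: C15H22FIN+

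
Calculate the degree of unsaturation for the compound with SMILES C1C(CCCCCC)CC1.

Molecular formula from the SMILES: C10H20.
DoU = (2C + 2 + N − H − X)/2 = (2·10 + 2 + 0 − 20 − 0)/2 = 2/2 = 1.
(Structurally: 1 ring(s) + 0 π bond(s) = 1.)

1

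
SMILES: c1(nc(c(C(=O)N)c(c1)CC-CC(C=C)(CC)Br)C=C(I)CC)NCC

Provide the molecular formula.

C20H29BrIN3O

Heavy atoms from the SMILES: 1 Br, 20 C, 1 I, 3 N, 1 O.
Implicit hydrogens by atom environment:
  7 × C: 2 H each → 14
  4 × C (aromatic): no H
  3 × C: 3 H each → 9
  3 × C: no H
  2 × C: 1 H each → 2
  1 × Br: no H
  1 × C (aromatic): 1 H
  1 × I: no H
  1 × N: 2 H
  1 × N: 1 H
  1 × N (aromatic): no H
  1 × O: no H
  Total hydrogens = 29.
Molecular formula: C20H29BrIN3O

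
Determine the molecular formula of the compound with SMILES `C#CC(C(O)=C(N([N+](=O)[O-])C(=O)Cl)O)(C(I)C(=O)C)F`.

Heavy atoms from the SMILES: 9 C, 1 Cl, 1 F, 1 I, 2 N, 6 O.
Implicit hydrogens by atom environment:
  6 × C: no H
  3 × O: no H
  2 × C: 1 H each → 2
  2 × O: 1 H each → 2
  1 × C: 3 H
  1 × Cl: no H
  1 × F: no H
  1 × I: no H
  1 × N: no H
  1 × N (charge +1): no H
  1 × O (charge -1): no H
  Total hydrogens = 7.
Molecular formula: C9H7ClFIN2O6

C9H7ClFIN2O6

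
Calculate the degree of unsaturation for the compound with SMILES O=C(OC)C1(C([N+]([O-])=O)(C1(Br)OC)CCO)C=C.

4

Molecular formula from the SMILES: C10H14BrNO6.
DoU = (2C + 2 + N − H − X)/2 = (2·10 + 2 + 1 − 14 − 1)/2 = 8/2 = 4.
(Structurally: 1 ring(s) + 3 π bond(s) = 4.)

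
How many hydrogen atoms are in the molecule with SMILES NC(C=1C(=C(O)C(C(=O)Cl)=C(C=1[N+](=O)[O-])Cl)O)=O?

Hydrogens are implicit in SMILES; fill each atom to its normal valence:
  6 × C (aromatic): no H
  3 × O: no H
  2 × C: no H
  2 × Cl: no H
  2 × O: 1 H each → 2
  1 × N: 2 H
  1 × N (charge +1): no H
  1 × O (charge -1): no H
  Total hydrogens = 4.

4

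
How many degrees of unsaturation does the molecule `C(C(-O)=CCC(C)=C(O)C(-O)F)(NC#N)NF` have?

Molecular formula from the SMILES: C9H13F2N3O3.
DoU = (2C + 2 + N − H − X)/2 = (2·9 + 2 + 3 − 13 − 2)/2 = 8/2 = 4.
(Structurally: 0 ring(s) + 4 π bond(s) = 4.)

4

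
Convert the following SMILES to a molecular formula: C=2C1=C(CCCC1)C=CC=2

Heavy atoms from the SMILES: 10 C.
Implicit hydrogens by atom environment:
  4 × C: 2 H each → 8
  4 × C (aromatic): 1 H each → 4
  2 × C (aromatic): no H
  Total hydrogens = 12.
Molecular formula: C10H12

C10H12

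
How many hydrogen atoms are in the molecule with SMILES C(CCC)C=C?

Hydrogens are implicit in SMILES; fill each atom to its normal valence:
  4 × C: 2 H each → 8
  1 × C: 3 H
  1 × C: 1 H
  Total hydrogens = 12.

12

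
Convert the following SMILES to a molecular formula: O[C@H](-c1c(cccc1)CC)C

C10H14O

Heavy atoms from the SMILES: 10 C, 1 O.
Implicit hydrogens by atom environment:
  4 × C (aromatic): 1 H each → 4
  2 × C: 3 H each → 6
  2 × C (aromatic): no H
  1 × C: 2 H
  1 × C: 1 H
  1 × O: 1 H
  Total hydrogens = 14.
Molecular formula: C10H14O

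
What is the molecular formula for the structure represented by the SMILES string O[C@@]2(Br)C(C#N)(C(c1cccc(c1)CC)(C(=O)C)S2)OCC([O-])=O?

C16H15BrNO5S-

Heavy atoms from the SMILES: 1 Br, 16 C, 1 N, 5 O, 1 S.
Implicit hydrogens by atom environment:
  6 × C: no H
  4 × C (aromatic): 1 H each → 4
  3 × O: no H
  2 × C: 3 H each → 6
  2 × C: 2 H each → 4
  2 × C (aromatic): no H
  1 × Br: no H
  1 × N: no H
  1 × O: 1 H
  1 × O (charge -1): no H
  1 × S: no H
  Total hydrogens = 15.
Net charge -1.
Molecular formula: C16H15BrNO5S-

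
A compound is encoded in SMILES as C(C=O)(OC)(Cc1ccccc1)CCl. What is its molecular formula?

C11H13ClO2

Heavy atoms from the SMILES: 11 C, 1 Cl, 2 O.
Implicit hydrogens by atom environment:
  5 × C (aromatic): 1 H each → 5
  2 × C: 2 H each → 4
  2 × O: no H
  1 × C: 3 H
  1 × C: 1 H
  1 × C: no H
  1 × C (aromatic): no H
  1 × Cl: no H
  Total hydrogens = 13.
Molecular formula: C11H13ClO2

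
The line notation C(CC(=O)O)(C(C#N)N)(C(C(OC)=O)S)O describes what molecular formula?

Heavy atoms from the SMILES: 8 C, 2 N, 5 O, 1 S.
Implicit hydrogens by atom environment:
  4 × C: no H
  3 × O: no H
  2 × C: 1 H each → 2
  2 × O: 1 H each → 2
  1 × C: 3 H
  1 × C: 2 H
  1 × N: 2 H
  1 × N: no H
  1 × S: 1 H
  Total hydrogens = 12.
Molecular formula: C8H12N2O5S

C8H12N2O5S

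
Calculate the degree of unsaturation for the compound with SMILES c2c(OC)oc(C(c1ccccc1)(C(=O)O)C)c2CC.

Molecular formula from the SMILES: C16H18O4.
DoU = (2C + 2 + N − H − X)/2 = (2·16 + 2 + 0 − 18 − 0)/2 = 16/2 = 8.
(Structurally: 2 ring(s) + 6 π bond(s) = 8.)

8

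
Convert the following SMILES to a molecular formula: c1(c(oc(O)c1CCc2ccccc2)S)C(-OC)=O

C14H14O4S

Heavy atoms from the SMILES: 14 C, 4 O, 1 S.
Implicit hydrogens by atom environment:
  5 × C (aromatic): 1 H each → 5
  5 × C (aromatic): no H
  2 × C: 2 H each → 4
  2 × O: no H
  1 × C: 3 H
  1 × C: no H
  1 × O: 1 H
  1 × O (aromatic): no H
  1 × S: 1 H
  Total hydrogens = 14.
Molecular formula: C14H14O4S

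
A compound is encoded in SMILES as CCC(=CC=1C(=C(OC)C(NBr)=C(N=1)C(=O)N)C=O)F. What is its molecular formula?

Heavy atoms from the SMILES: 1 Br, 12 C, 1 F, 3 N, 3 O.
Implicit hydrogens by atom environment:
  5 × C (aromatic): no H
  3 × O: no H
  2 × C: 3 H each → 6
  2 × C: 1 H each → 2
  2 × C: no H
  1 × Br: no H
  1 × C: 2 H
  1 × F: no H
  1 × N: 2 H
  1 × N: 1 H
  1 × N (aromatic): no H
  Total hydrogens = 13.
Molecular formula: C12H13BrFN3O3

C12H13BrFN3O3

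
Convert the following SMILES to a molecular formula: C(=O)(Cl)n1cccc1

C5H4ClNO

Heavy atoms from the SMILES: 5 C, 1 Cl, 1 N, 1 O.
Implicit hydrogens by atom environment:
  4 × C (aromatic): 1 H each → 4
  1 × C: no H
  1 × Cl: no H
  1 × N (aromatic): no H
  1 × O: no H
  Total hydrogens = 4.
Molecular formula: C5H4ClNO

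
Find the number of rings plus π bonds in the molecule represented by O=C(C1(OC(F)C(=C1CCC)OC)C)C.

3

Molecular formula from the SMILES: C11H17FO3.
DoU = (2C + 2 + N − H − X)/2 = (2·11 + 2 + 0 − 17 − 1)/2 = 6/2 = 3.
(Structurally: 1 ring(s) + 2 π bond(s) = 3.)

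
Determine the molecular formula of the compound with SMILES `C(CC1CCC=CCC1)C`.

Heavy atoms from the SMILES: 10 C.
Implicit hydrogens by atom environment:
  6 × C: 2 H each → 12
  3 × C: 1 H each → 3
  1 × C: 3 H
  Total hydrogens = 18.
Molecular formula: C10H18

C10H18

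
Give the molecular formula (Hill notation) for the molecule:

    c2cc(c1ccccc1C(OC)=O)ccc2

Heavy atoms from the SMILES: 14 C, 2 O.
Implicit hydrogens by atom environment:
  9 × C (aromatic): 1 H each → 9
  3 × C (aromatic): no H
  2 × O: no H
  1 × C: 3 H
  1 × C: no H
  Total hydrogens = 12.
Molecular formula: C14H12O2

C14H12O2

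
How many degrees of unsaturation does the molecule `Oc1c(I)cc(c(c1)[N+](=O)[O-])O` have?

5

Molecular formula from the SMILES: C6H4INO4.
DoU = (2C + 2 + N − H − X)/2 = (2·6 + 2 + 1 − 4 − 1)/2 = 10/2 = 5.
(Structurally: 1 ring(s) + 4 π bond(s) = 5.)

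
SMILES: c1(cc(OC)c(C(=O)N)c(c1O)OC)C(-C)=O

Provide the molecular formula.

C11H13NO5

Heavy atoms from the SMILES: 11 C, 1 N, 5 O.
Implicit hydrogens by atom environment:
  5 × C (aromatic): no H
  4 × O: no H
  3 × C: 3 H each → 9
  2 × C: no H
  1 × C (aromatic): 1 H
  1 × N: 2 H
  1 × O: 1 H
  Total hydrogens = 13.
Molecular formula: C11H13NO5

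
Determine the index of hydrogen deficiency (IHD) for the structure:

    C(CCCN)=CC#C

Molecular formula from the SMILES: C7H11N.
DoU = (2C + 2 + N − H − X)/2 = (2·7 + 2 + 1 − 11 − 0)/2 = 6/2 = 3.
(Structurally: 0 ring(s) + 3 π bond(s) = 3.)

3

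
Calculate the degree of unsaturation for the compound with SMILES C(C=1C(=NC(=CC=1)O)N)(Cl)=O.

5

Molecular formula from the SMILES: C6H5ClN2O2.
DoU = (2C + 2 + N − H − X)/2 = (2·6 + 2 + 2 − 5 − 1)/2 = 10/2 = 5.
(Structurally: 1 ring(s) + 4 π bond(s) = 5.)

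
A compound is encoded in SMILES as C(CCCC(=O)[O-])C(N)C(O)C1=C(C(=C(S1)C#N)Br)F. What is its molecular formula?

Heavy atoms from the SMILES: 1 Br, 12 C, 1 F, 2 N, 3 O, 1 S.
Implicit hydrogens by atom environment:
  4 × C: 2 H each → 8
  4 × C (aromatic): no H
  2 × C: 1 H each → 2
  2 × C: no H
  1 × Br: no H
  1 × F: no H
  1 × N: 2 H
  1 × N: no H
  1 × O: 1 H
  1 × O: no H
  1 × O (charge -1): no H
  1 × S (aromatic): no H
  Total hydrogens = 13.
Net charge -1.
Molecular formula: C12H13BrFN2O3S-

C12H13BrFN2O3S-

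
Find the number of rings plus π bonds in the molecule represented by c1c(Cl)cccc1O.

4

Molecular formula from the SMILES: C6H5ClO.
DoU = (2C + 2 + N − H − X)/2 = (2·6 + 2 + 0 − 5 − 1)/2 = 8/2 = 4.
(Structurally: 1 ring(s) + 3 π bond(s) = 4.)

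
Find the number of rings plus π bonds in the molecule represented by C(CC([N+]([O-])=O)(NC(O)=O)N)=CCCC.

3

Molecular formula from the SMILES: C8H15N3O4.
DoU = (2C + 2 + N − H − X)/2 = (2·8 + 2 + 3 − 15 − 0)/2 = 6/2 = 3.
(Structurally: 0 ring(s) + 3 π bond(s) = 3.)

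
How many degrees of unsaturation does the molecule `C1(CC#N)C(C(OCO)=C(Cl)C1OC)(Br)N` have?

Molecular formula from the SMILES: C9H12BrClN2O3.
DoU = (2C + 2 + N − H − X)/2 = (2·9 + 2 + 2 − 12 − 2)/2 = 8/2 = 4.
(Structurally: 1 ring(s) + 3 π bond(s) = 4.)

4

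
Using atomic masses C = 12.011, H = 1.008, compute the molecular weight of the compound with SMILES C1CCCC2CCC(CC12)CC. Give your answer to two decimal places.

Molecular formula: C12H22.
M = 12×12.011 + 22×1.008 = 166.31 g/mol.

166.31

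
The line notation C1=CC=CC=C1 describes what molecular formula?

C6H6

Heavy atoms from the SMILES: 6 C.
Implicit hydrogens by atom environment:
  6 × C (aromatic): 1 H each → 6
  Total hydrogens = 6.
Molecular formula: C6H6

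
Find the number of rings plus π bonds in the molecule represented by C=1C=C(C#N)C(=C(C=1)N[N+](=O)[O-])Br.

Molecular formula from the SMILES: C7H4BrN3O2.
DoU = (2C + 2 + N − H − X)/2 = (2·7 + 2 + 3 − 4 − 1)/2 = 14/2 = 7.
(Structurally: 1 ring(s) + 6 π bond(s) = 7.)

7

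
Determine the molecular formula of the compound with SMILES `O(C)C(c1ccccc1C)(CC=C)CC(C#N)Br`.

C15H18BrNO

Heavy atoms from the SMILES: 1 Br, 15 C, 1 N, 1 O.
Implicit hydrogens by atom environment:
  4 × C (aromatic): 1 H each → 4
  3 × C: 2 H each → 6
  2 × C: 3 H each → 6
  2 × C: 1 H each → 2
  2 × C: no H
  2 × C (aromatic): no H
  1 × Br: no H
  1 × N: no H
  1 × O: no H
  Total hydrogens = 18.
Molecular formula: C15H18BrNO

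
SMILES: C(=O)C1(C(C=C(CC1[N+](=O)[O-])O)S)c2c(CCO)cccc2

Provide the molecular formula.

C15H17NO5S

Heavy atoms from the SMILES: 15 C, 1 N, 5 O, 1 S.
Implicit hydrogens by atom environment:
  4 × C: 1 H each → 4
  4 × C (aromatic): 1 H each → 4
  3 × C: 2 H each → 6
  2 × C: no H
  2 × C (aromatic): no H
  2 × O: 1 H each → 2
  2 × O: no H
  1 × N (charge +1): no H
  1 × O (charge -1): no H
  1 × S: 1 H
  Total hydrogens = 17.
Molecular formula: C15H17NO5S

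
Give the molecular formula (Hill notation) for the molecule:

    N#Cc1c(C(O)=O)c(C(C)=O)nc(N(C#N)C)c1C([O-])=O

Heavy atoms from the SMILES: 12 C, 4 N, 5 O.
Implicit hydrogens by atom environment:
  5 × C (aromatic): no H
  5 × C: no H
  3 × N: no H
  3 × O: no H
  2 × C: 3 H each → 6
  1 × N (aromatic): no H
  1 × O: 1 H
  1 × O (charge -1): no H
  Total hydrogens = 7.
Net charge -1.
Molecular formula: C12H7N4O5-

C12H7N4O5-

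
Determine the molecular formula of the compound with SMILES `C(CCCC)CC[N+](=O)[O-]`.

C7H15NO2

Heavy atoms from the SMILES: 7 C, 1 N, 2 O.
Implicit hydrogens by atom environment:
  6 × C: 2 H each → 12
  1 × C: 3 H
  1 × N (charge +1): no H
  1 × O: no H
  1 × O (charge -1): no H
  Total hydrogens = 15.
Molecular formula: C7H15NO2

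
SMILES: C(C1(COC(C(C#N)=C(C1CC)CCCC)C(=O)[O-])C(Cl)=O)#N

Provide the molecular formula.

Heavy atoms from the SMILES: 16 C, 1 Cl, 2 N, 4 O.
Implicit hydrogens by atom environment:
  7 × C: no H
  5 × C: 2 H each → 10
  3 × O: no H
  2 × C: 3 H each → 6
  2 × C: 1 H each → 2
  2 × N: no H
  1 × Cl: no H
  1 × O (charge -1): no H
  Total hydrogens = 18.
Net charge -1.
Molecular formula: C16H18ClN2O4-

C16H18ClN2O4-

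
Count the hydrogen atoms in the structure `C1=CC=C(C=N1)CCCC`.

Hydrogens are implicit in SMILES; fill each atom to its normal valence:
  4 × C (aromatic): 1 H each → 4
  3 × C: 2 H each → 6
  1 × C: 3 H
  1 × C (aromatic): no H
  1 × N (aromatic): no H
  Total hydrogens = 13.

13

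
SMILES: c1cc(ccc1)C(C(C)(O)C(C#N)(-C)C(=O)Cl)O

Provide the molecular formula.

Heavy atoms from the SMILES: 13 C, 1 Cl, 1 N, 3 O.
Implicit hydrogens by atom environment:
  5 × C (aromatic): 1 H each → 5
  4 × C: no H
  2 × C: 3 H each → 6
  2 × O: 1 H each → 2
  1 × C: 1 H
  1 × C (aromatic): no H
  1 × Cl: no H
  1 × N: no H
  1 × O: no H
  Total hydrogens = 14.
Molecular formula: C13H14ClNO3

C13H14ClNO3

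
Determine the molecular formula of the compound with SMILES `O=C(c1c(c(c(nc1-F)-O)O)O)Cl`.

C6H3ClFNO4

Heavy atoms from the SMILES: 6 C, 1 Cl, 1 F, 1 N, 4 O.
Implicit hydrogens by atom environment:
  5 × C (aromatic): no H
  3 × O: 1 H each → 3
  1 × C: no H
  1 × Cl: no H
  1 × F: no H
  1 × N (aromatic): no H
  1 × O: no H
  Total hydrogens = 3.
Molecular formula: C6H3ClFNO4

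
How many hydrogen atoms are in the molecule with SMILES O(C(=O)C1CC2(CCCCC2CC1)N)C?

Hydrogens are implicit in SMILES; fill each atom to its normal valence:
  7 × C: 2 H each → 14
  2 × C: 1 H each → 2
  2 × C: no H
  2 × O: no H
  1 × C: 3 H
  1 × N: 2 H
  Total hydrogens = 21.

21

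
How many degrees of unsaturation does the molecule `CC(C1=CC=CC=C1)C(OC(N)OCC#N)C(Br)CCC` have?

Molecular formula from the SMILES: C16H23BrN2O2.
DoU = (2C + 2 + N − H − X)/2 = (2·16 + 2 + 2 − 23 − 1)/2 = 12/2 = 6.
(Structurally: 1 ring(s) + 5 π bond(s) = 6.)

6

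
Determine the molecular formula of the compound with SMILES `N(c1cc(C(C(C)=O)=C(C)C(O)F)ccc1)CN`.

Heavy atoms from the SMILES: 13 C, 1 F, 2 N, 2 O.
Implicit hydrogens by atom environment:
  4 × C (aromatic): 1 H each → 4
  3 × C: no H
  2 × C: 3 H each → 6
  2 × C (aromatic): no H
  1 × C: 2 H
  1 × C: 1 H
  1 × F: no H
  1 × N: 2 H
  1 × N: 1 H
  1 × O: 1 H
  1 × O: no H
  Total hydrogens = 17.
Molecular formula: C13H17FN2O2

C13H17FN2O2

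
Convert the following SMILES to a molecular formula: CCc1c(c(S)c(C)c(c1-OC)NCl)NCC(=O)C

Heavy atoms from the SMILES: 13 C, 1 Cl, 2 N, 2 O, 1 S.
Implicit hydrogens by atom environment:
  6 × C (aromatic): no H
  4 × C: 3 H each → 12
  2 × C: 2 H each → 4
  2 × N: 1 H each → 2
  2 × O: no H
  1 × C: no H
  1 × Cl: no H
  1 × S: 1 H
  Total hydrogens = 19.
Molecular formula: C13H19ClN2O2S

C13H19ClN2O2S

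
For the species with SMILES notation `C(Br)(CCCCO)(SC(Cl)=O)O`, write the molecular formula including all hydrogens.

C6H10BrClO3S

Heavy atoms from the SMILES: 1 Br, 6 C, 1 Cl, 3 O, 1 S.
Implicit hydrogens by atom environment:
  4 × C: 2 H each → 8
  2 × C: no H
  2 × O: 1 H each → 2
  1 × Br: no H
  1 × Cl: no H
  1 × O: no H
  1 × S: no H
  Total hydrogens = 10.
Molecular formula: C6H10BrClO3S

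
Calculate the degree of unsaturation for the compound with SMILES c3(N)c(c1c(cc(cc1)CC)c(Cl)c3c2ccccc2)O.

11

Molecular formula from the SMILES: C18H16ClNO.
DoU = (2C + 2 + N − H − X)/2 = (2·18 + 2 + 1 − 16 − 1)/2 = 22/2 = 11.
(Structurally: 3 ring(s) + 8 π bond(s) = 11.)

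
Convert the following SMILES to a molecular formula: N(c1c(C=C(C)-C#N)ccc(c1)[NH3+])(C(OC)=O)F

C12H13FN3O2+

Heavy atoms from the SMILES: 12 C, 1 F, 3 N, 2 O.
Implicit hydrogens by atom environment:
  3 × C (aromatic): 1 H each → 3
  3 × C (aromatic): no H
  3 × C: no H
  2 × C: 3 H each → 6
  2 × N: no H
  2 × O: no H
  1 × C: 1 H
  1 × F: no H
  1 × N (charge +1): 3 H
  Total hydrogens = 13.
Net charge +1.
Molecular formula: C12H13FN3O2+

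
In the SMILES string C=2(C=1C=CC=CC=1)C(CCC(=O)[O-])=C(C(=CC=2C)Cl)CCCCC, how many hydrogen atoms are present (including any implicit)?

Hydrogens are implicit in SMILES; fill each atom to its normal valence:
  6 × C: 2 H each → 12
  6 × C (aromatic): 1 H each → 6
  6 × C (aromatic): no H
  2 × C: 3 H each → 6
  1 × C: no H
  1 × Cl: no H
  1 × O: no H
  1 × O (charge -1): no H
  Total hydrogens = 24.

24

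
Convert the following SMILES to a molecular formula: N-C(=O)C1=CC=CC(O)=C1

C7H7NO2

Heavy atoms from the SMILES: 7 C, 1 N, 2 O.
Implicit hydrogens by atom environment:
  4 × C (aromatic): 1 H each → 4
  2 × C (aromatic): no H
  1 × C: no H
  1 × N: 2 H
  1 × O: 1 H
  1 × O: no H
  Total hydrogens = 7.
Molecular formula: C7H7NO2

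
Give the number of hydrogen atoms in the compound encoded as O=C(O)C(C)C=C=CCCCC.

16

Hydrogens are implicit in SMILES; fill each atom to its normal valence:
  3 × C: 2 H each → 6
  3 × C: 1 H each → 3
  2 × C: 3 H each → 6
  2 × C: no H
  1 × O: 1 H
  1 × O: no H
  Total hydrogens = 16.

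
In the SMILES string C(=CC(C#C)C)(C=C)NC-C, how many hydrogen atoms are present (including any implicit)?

15

Hydrogens are implicit in SMILES; fill each atom to its normal valence:
  4 × C: 1 H each → 4
  2 × C: 3 H each → 6
  2 × C: 2 H each → 4
  2 × C: no H
  1 × N: 1 H
  Total hydrogens = 15.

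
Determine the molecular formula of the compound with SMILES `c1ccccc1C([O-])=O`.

C7H5O2-

Heavy atoms from the SMILES: 7 C, 2 O.
Implicit hydrogens by atom environment:
  5 × C (aromatic): 1 H each → 5
  1 × C (aromatic): no H
  1 × C: no H
  1 × O: no H
  1 × O (charge -1): no H
  Total hydrogens = 5.
Net charge -1.
Molecular formula: C7H5O2-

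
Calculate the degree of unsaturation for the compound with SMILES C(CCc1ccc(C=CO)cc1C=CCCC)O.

Molecular formula from the SMILES: C16H22O2.
DoU = (2C + 2 + N − H − X)/2 = (2·16 + 2 + 0 − 22 − 0)/2 = 12/2 = 6.
(Structurally: 1 ring(s) + 5 π bond(s) = 6.)

6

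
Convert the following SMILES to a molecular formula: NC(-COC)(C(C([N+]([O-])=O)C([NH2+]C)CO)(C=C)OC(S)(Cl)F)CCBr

Heavy atoms from the SMILES: 1 Br, 13 C, 1 Cl, 1 F, 3 N, 5 O, 1 S.
Implicit hydrogens by atom environment:
  5 × C: 2 H each → 10
  3 × C: 1 H each → 3
  3 × C: no H
  3 × O: no H
  2 × C: 3 H each → 6
  1 × Br: no H
  1 × Cl: no H
  1 × F: no H
  1 × N (charge +1): 2 H
  1 × N: 2 H
  1 × N (charge +1): no H
  1 × O: 1 H
  1 × O (charge -1): no H
  1 × S: 1 H
  Total hydrogens = 25.
Net charge +1.
Molecular formula: C13H25BrClFN3O5S+

C13H25BrClFN3O5S+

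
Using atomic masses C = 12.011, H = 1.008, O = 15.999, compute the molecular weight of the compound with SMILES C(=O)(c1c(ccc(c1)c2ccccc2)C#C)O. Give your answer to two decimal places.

Molecular formula: C15H10O2.
M = 15×12.011 + 10×1.008 + 2×15.999 = 222.24 g/mol.

222.24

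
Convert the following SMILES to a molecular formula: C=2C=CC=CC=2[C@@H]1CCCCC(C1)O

C13H18O

Heavy atoms from the SMILES: 13 C, 1 O.
Implicit hydrogens by atom environment:
  5 × C: 2 H each → 10
  5 × C (aromatic): 1 H each → 5
  2 × C: 1 H each → 2
  1 × C (aromatic): no H
  1 × O: 1 H
  Total hydrogens = 18.
Molecular formula: C13H18O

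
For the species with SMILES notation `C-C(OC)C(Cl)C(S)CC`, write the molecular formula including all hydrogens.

Heavy atoms from the SMILES: 7 C, 1 Cl, 1 O, 1 S.
Implicit hydrogens by atom environment:
  3 × C: 3 H each → 9
  3 × C: 1 H each → 3
  1 × C: 2 H
  1 × Cl: no H
  1 × O: no H
  1 × S: 1 H
  Total hydrogens = 15.
Molecular formula: C7H15ClOS

C7H15ClOS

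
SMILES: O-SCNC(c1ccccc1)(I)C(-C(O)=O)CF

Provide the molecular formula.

Heavy atoms from the SMILES: 11 C, 1 F, 1 I, 1 N, 3 O, 1 S.
Implicit hydrogens by atom environment:
  5 × C (aromatic): 1 H each → 5
  2 × C: 2 H each → 4
  2 × C: no H
  2 × O: 1 H each → 2
  1 × C: 1 H
  1 × C (aromatic): no H
  1 × F: no H
  1 × I: no H
  1 × N: 1 H
  1 × O: no H
  1 × S: no H
  Total hydrogens = 13.
Molecular formula: C11H13FINO3S

C11H13FINO3S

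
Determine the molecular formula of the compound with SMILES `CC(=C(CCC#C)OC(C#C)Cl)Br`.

C10H10BrClO

Heavy atoms from the SMILES: 1 Br, 10 C, 1 Cl, 1 O.
Implicit hydrogens by atom environment:
  4 × C: no H
  3 × C: 1 H each → 3
  2 × C: 2 H each → 4
  1 × Br: no H
  1 × C: 3 H
  1 × Cl: no H
  1 × O: no H
  Total hydrogens = 10.
Molecular formula: C10H10BrClO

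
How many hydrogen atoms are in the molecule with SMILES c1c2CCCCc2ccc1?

12

Hydrogens are implicit in SMILES; fill each atom to its normal valence:
  4 × C: 2 H each → 8
  4 × C (aromatic): 1 H each → 4
  2 × C (aromatic): no H
  Total hydrogens = 12.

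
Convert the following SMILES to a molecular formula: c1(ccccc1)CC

Heavy atoms from the SMILES: 8 C.
Implicit hydrogens by atom environment:
  5 × C (aromatic): 1 H each → 5
  1 × C: 3 H
  1 × C: 2 H
  1 × C (aromatic): no H
  Total hydrogens = 10.
Molecular formula: C8H10

C8H10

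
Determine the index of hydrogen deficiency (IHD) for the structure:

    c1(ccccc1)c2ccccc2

8

Molecular formula from the SMILES: C12H10.
DoU = (2C + 2 + N − H − X)/2 = (2·12 + 2 + 0 − 10 − 0)/2 = 16/2 = 8.
(Structurally: 2 ring(s) + 6 π bond(s) = 8.)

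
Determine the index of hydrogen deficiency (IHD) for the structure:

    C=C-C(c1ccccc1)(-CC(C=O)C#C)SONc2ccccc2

Molecular formula from the SMILES: C20H19NO2S.
DoU = (2C + 2 + N − H − X)/2 = (2·20 + 2 + 1 − 19 − 0)/2 = 24/2 = 12.
(Structurally: 2 ring(s) + 10 π bond(s) = 12.)

12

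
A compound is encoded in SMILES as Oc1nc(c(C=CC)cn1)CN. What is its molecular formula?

Heavy atoms from the SMILES: 8 C, 3 N, 1 O.
Implicit hydrogens by atom environment:
  3 × C (aromatic): no H
  2 × C: 1 H each → 2
  2 × N (aromatic): no H
  1 × C: 3 H
  1 × C: 2 H
  1 × C (aromatic): 1 H
  1 × N: 2 H
  1 × O: 1 H
  Total hydrogens = 11.
Molecular formula: C8H11N3O

C8H11N3O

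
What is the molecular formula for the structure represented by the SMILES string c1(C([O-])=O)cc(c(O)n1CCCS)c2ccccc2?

Heavy atoms from the SMILES: 14 C, 1 N, 3 O, 1 S.
Implicit hydrogens by atom environment:
  6 × C (aromatic): 1 H each → 6
  4 × C (aromatic): no H
  3 × C: 2 H each → 6
  1 × C: no H
  1 × N (aromatic): no H
  1 × O: 1 H
  1 × O: no H
  1 × O (charge -1): no H
  1 × S: 1 H
  Total hydrogens = 14.
Net charge -1.
Molecular formula: C14H14NO3S-

C14H14NO3S-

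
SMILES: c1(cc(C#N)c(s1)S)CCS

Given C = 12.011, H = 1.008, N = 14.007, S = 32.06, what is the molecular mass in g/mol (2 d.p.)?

Molecular formula: C7H7NS3.
M = 7×12.011 + 7×1.008 + 1×14.007 + 3×32.06 = 201.32 g/mol.

201.32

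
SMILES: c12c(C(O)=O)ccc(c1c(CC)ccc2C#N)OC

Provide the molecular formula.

C15H13NO3

Heavy atoms from the SMILES: 15 C, 1 N, 3 O.
Implicit hydrogens by atom environment:
  6 × C (aromatic): no H
  4 × C (aromatic): 1 H each → 4
  2 × C: 3 H each → 6
  2 × C: no H
  2 × O: no H
  1 × C: 2 H
  1 × N: no H
  1 × O: 1 H
  Total hydrogens = 13.
Molecular formula: C15H13NO3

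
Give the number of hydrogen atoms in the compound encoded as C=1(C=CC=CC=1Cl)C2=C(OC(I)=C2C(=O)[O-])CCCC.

Hydrogens are implicit in SMILES; fill each atom to its normal valence:
  6 × C (aromatic): no H
  4 × C (aromatic): 1 H each → 4
  3 × C: 2 H each → 6
  1 × C: 3 H
  1 × C: no H
  1 × Cl: no H
  1 × I: no H
  1 × O (aromatic): no H
  1 × O: no H
  1 × O (charge -1): no H
  Total hydrogens = 13.

13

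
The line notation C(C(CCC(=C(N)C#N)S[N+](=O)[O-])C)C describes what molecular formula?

C9H15N3O2S

Heavy atoms from the SMILES: 9 C, 3 N, 2 O, 1 S.
Implicit hydrogens by atom environment:
  3 × C: 2 H each → 6
  3 × C: no H
  2 × C: 3 H each → 6
  1 × C: 1 H
  1 × N: 2 H
  1 × N (charge +1): no H
  1 × N: no H
  1 × O: no H
  1 × O (charge -1): no H
  1 × S: no H
  Total hydrogens = 15.
Molecular formula: C9H15N3O2S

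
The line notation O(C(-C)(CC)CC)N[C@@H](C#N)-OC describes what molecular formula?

C9H18N2O2

Heavy atoms from the SMILES: 9 C, 2 N, 2 O.
Implicit hydrogens by atom environment:
  4 × C: 3 H each → 12
  2 × C: 2 H each → 4
  2 × C: no H
  2 × O: no H
  1 × C: 1 H
  1 × N: 1 H
  1 × N: no H
  Total hydrogens = 18.
Molecular formula: C9H18N2O2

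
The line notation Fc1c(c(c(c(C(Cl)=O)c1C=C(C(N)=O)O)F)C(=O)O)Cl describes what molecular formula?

Heavy atoms from the SMILES: 11 C, 2 Cl, 2 F, 1 N, 5 O.
Implicit hydrogens by atom environment:
  6 × C (aromatic): no H
  4 × C: no H
  3 × O: no H
  2 × Cl: no H
  2 × F: no H
  2 × O: 1 H each → 2
  1 × C: 1 H
  1 × N: 2 H
  Total hydrogens = 5.
Molecular formula: C11H5Cl2F2NO5

C11H5Cl2F2NO5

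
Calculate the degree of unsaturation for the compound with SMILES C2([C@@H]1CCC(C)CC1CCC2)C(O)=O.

3

Molecular formula from the SMILES: C12H20O2.
DoU = (2C + 2 + N − H − X)/2 = (2·12 + 2 + 0 − 20 − 0)/2 = 6/2 = 3.
(Structurally: 2 ring(s) + 1 π bond(s) = 3.)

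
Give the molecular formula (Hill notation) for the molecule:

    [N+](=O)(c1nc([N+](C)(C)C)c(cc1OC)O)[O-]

Heavy atoms from the SMILES: 9 C, 3 N, 4 O.
Implicit hydrogens by atom environment:
  4 × C: 3 H each → 12
  4 × C (aromatic): no H
  2 × N (charge +1): no H
  2 × O: no H
  1 × C (aromatic): 1 H
  1 × N (aromatic): no H
  1 × O: 1 H
  1 × O (charge -1): no H
  Total hydrogens = 14.
Net charge +1.
Molecular formula: C9H14N3O4+

C9H14N3O4+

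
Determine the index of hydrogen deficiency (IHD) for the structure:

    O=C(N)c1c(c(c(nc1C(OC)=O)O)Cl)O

Molecular formula from the SMILES: C8H7ClN2O5.
DoU = (2C + 2 + N − H − X)/2 = (2·8 + 2 + 2 − 7 − 1)/2 = 12/2 = 6.
(Structurally: 1 ring(s) + 5 π bond(s) = 6.)

6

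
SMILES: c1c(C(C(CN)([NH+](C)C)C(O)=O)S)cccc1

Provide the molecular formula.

Heavy atoms from the SMILES: 12 C, 2 N, 2 O, 1 S.
Implicit hydrogens by atom environment:
  5 × C (aromatic): 1 H each → 5
  2 × C: 3 H each → 6
  2 × C: no H
  1 × C: 2 H
  1 × C: 1 H
  1 × C (aromatic): no H
  1 × N: 2 H
  1 × N (charge +1): 1 H
  1 × O: 1 H
  1 × O: no H
  1 × S: 1 H
  Total hydrogens = 19.
Net charge +1.
Molecular formula: C12H19N2O2S+

C12H19N2O2S+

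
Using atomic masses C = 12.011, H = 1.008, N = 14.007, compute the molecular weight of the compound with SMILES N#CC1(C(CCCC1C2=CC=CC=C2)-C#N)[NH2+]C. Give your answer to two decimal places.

240.33

Molecular formula: C15H18N3+.
M = 15×12.011 + 18×1.008 + 3×14.007 = 240.33 g/mol.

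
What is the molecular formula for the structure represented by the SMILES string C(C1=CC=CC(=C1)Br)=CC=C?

Heavy atoms from the SMILES: 1 Br, 10 C.
Implicit hydrogens by atom environment:
  4 × C (aromatic): 1 H each → 4
  3 × C: 1 H each → 3
  2 × C (aromatic): no H
  1 × Br: no H
  1 × C: 2 H
  Total hydrogens = 9.
Molecular formula: C10H9Br

C10H9Br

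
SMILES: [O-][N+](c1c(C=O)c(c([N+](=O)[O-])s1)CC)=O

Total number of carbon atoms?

7

The symbol for carbon appears 7 times in the SMILES. Lowercase c denotes aromatic carbon and counts toward C.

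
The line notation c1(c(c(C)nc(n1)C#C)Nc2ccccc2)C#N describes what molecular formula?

Heavy atoms from the SMILES: 14 C, 4 N.
Implicit hydrogens by atom environment:
  5 × C (aromatic): 1 H each → 5
  5 × C (aromatic): no H
  2 × C: no H
  2 × N (aromatic): no H
  1 × C: 3 H
  1 × C: 1 H
  1 × N: 1 H
  1 × N: no H
  Total hydrogens = 10.
Molecular formula: C14H10N4

C14H10N4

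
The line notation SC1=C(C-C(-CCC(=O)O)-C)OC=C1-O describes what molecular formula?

Heavy atoms from the SMILES: 10 C, 4 O, 1 S.
Implicit hydrogens by atom environment:
  3 × C: 2 H each → 6
  3 × C (aromatic): no H
  2 × O: 1 H each → 2
  1 × C: 3 H
  1 × C (aromatic): 1 H
  1 × C: 1 H
  1 × C: no H
  1 × O (aromatic): no H
  1 × O: no H
  1 × S: 1 H
  Total hydrogens = 14.
Molecular formula: C10H14O4S

C10H14O4S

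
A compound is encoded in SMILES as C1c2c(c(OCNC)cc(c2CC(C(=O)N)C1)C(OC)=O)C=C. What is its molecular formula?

C17H22N2O4

Heavy atoms from the SMILES: 17 C, 2 N, 4 O.
Implicit hydrogens by atom environment:
  5 × C: 2 H each → 10
  5 × C (aromatic): no H
  4 × O: no H
  2 × C: 3 H each → 6
  2 × C: 1 H each → 2
  2 × C: no H
  1 × C (aromatic): 1 H
  1 × N: 2 H
  1 × N: 1 H
  Total hydrogens = 22.
Molecular formula: C17H22N2O4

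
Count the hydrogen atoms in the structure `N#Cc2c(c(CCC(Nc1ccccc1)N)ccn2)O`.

Hydrogens are implicit in SMILES; fill each atom to its normal valence:
  7 × C (aromatic): 1 H each → 7
  4 × C (aromatic): no H
  2 × C: 2 H each → 4
  1 × C: 1 H
  1 × C: no H
  1 × N: 2 H
  1 × N: 1 H
  1 × N (aromatic): no H
  1 × N: no H
  1 × O: 1 H
  Total hydrogens = 16.

16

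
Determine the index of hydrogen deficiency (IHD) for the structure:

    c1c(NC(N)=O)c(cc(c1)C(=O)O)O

Molecular formula from the SMILES: C8H8N2O4.
DoU = (2C + 2 + N − H − X)/2 = (2·8 + 2 + 2 − 8 − 0)/2 = 12/2 = 6.
(Structurally: 1 ring(s) + 5 π bond(s) = 6.)

6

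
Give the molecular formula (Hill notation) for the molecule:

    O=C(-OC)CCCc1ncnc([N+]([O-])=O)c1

C9H11N3O4

Heavy atoms from the SMILES: 9 C, 3 N, 4 O.
Implicit hydrogens by atom environment:
  3 × C: 2 H each → 6
  3 × O: no H
  2 × C (aromatic): 1 H each → 2
  2 × C (aromatic): no H
  2 × N (aromatic): no H
  1 × C: 3 H
  1 × C: no H
  1 × N (charge +1): no H
  1 × O (charge -1): no H
  Total hydrogens = 11.
Molecular formula: C9H11N3O4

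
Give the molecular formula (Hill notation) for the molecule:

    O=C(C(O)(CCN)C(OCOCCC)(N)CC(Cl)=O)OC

C12H23ClN2O6

Heavy atoms from the SMILES: 12 C, 1 Cl, 2 N, 6 O.
Implicit hydrogens by atom environment:
  6 × C: 2 H each → 12
  5 × O: no H
  4 × C: no H
  2 × C: 3 H each → 6
  2 × N: 2 H each → 4
  1 × Cl: no H
  1 × O: 1 H
  Total hydrogens = 23.
Molecular formula: C12H23ClN2O6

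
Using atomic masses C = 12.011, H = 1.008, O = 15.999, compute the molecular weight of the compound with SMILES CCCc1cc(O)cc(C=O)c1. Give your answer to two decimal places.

Molecular formula: C10H12O2.
M = 10×12.011 + 12×1.008 + 2×15.999 = 164.20 g/mol.

164.20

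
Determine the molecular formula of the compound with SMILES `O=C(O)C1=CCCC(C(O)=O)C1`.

C8H10O4

Heavy atoms from the SMILES: 8 C, 4 O.
Implicit hydrogens by atom environment:
  3 × C: 2 H each → 6
  3 × C: no H
  2 × C: 1 H each → 2
  2 × O: 1 H each → 2
  2 × O: no H
  Total hydrogens = 10.
Molecular formula: C8H10O4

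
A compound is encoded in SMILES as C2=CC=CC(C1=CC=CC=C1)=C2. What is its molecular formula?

Heavy atoms from the SMILES: 12 C.
Implicit hydrogens by atom environment:
  10 × C (aromatic): 1 H each → 10
  2 × C (aromatic): no H
  Total hydrogens = 10.
Molecular formula: C12H10

C12H10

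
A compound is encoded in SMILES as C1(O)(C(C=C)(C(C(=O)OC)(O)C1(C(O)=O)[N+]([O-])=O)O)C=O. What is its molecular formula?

C10H11NO10

Heavy atoms from the SMILES: 10 C, 1 N, 10 O.
Implicit hydrogens by atom environment:
  6 × C: no H
  5 × O: no H
  4 × O: 1 H each → 4
  2 × C: 1 H each → 2
  1 × C: 3 H
  1 × C: 2 H
  1 × N (charge +1): no H
  1 × O (charge -1): no H
  Total hydrogens = 11.
Molecular formula: C10H11NO10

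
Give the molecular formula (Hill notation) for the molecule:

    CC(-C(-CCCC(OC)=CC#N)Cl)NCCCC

Heavy atoms from the SMILES: 14 C, 1 Cl, 2 N, 1 O.
Implicit hydrogens by atom environment:
  6 × C: 2 H each → 12
  3 × C: 3 H each → 9
  3 × C: 1 H each → 3
  2 × C: no H
  1 × Cl: no H
  1 × N: 1 H
  1 × N: no H
  1 × O: no H
  Total hydrogens = 25.
Molecular formula: C14H25ClN2O

C14H25ClN2O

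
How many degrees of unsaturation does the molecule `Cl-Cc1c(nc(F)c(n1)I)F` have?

Molecular formula from the SMILES: C5H2ClF2IN2.
DoU = (2C + 2 + N − H − X)/2 = (2·5 + 2 + 2 − 2 − 4)/2 = 8/2 = 4.
(Structurally: 1 ring(s) + 3 π bond(s) = 4.)

4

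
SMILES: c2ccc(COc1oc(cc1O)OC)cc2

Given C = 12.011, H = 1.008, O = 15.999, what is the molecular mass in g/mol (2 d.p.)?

220.22

Molecular formula: C12H12O4.
M = 12×12.011 + 12×1.008 + 4×15.999 = 220.22 g/mol.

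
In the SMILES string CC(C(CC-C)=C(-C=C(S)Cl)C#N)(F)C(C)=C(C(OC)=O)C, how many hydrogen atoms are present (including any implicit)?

21

Hydrogens are implicit in SMILES; fill each atom to its normal valence:
  8 × C: no H
  5 × C: 3 H each → 15
  2 × C: 2 H each → 4
  2 × O: no H
  1 × C: 1 H
  1 × Cl: no H
  1 × F: no H
  1 × N: no H
  1 × S: 1 H
  Total hydrogens = 21.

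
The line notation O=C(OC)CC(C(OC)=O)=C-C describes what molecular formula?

Heavy atoms from the SMILES: 8 C, 4 O.
Implicit hydrogens by atom environment:
  4 × O: no H
  3 × C: 3 H each → 9
  3 × C: no H
  1 × C: 2 H
  1 × C: 1 H
  Total hydrogens = 12.
Molecular formula: C8H12O4

C8H12O4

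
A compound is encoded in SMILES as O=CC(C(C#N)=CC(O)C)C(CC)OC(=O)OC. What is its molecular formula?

Heavy atoms from the SMILES: 12 C, 1 N, 5 O.
Implicit hydrogens by atom environment:
  5 × C: 1 H each → 5
  4 × O: no H
  3 × C: 3 H each → 9
  3 × C: no H
  1 × C: 2 H
  1 × N: no H
  1 × O: 1 H
  Total hydrogens = 17.
Molecular formula: C12H17NO5

C12H17NO5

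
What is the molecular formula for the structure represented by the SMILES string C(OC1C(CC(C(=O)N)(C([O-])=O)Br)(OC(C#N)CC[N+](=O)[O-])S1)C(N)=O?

C12H14BrN4O8S-

Heavy atoms from the SMILES: 1 Br, 12 C, 4 N, 8 O, 1 S.
Implicit hydrogens by atom environment:
  6 × C: no H
  6 × O: no H
  4 × C: 2 H each → 8
  2 × C: 1 H each → 2
  2 × N: 2 H each → 4
  2 × O (charge -1): no H
  1 × Br: no H
  1 × N: no H
  1 × N (charge +1): no H
  1 × S: no H
  Total hydrogens = 14.
Net charge -1.
Molecular formula: C12H14BrN4O8S-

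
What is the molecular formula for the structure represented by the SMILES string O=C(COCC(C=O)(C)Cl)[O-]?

Heavy atoms from the SMILES: 6 C, 1 Cl, 4 O.
Implicit hydrogens by atom environment:
  3 × O: no H
  2 × C: 2 H each → 4
  2 × C: no H
  1 × C: 3 H
  1 × C: 1 H
  1 × Cl: no H
  1 × O (charge -1): no H
  Total hydrogens = 8.
Net charge -1.
Molecular formula: C6H8ClO4-

C6H8ClO4-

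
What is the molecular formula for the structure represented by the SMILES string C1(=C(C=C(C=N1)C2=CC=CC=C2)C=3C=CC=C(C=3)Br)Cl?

Heavy atoms from the SMILES: 1 Br, 17 C, 1 Cl, 1 N.
Implicit hydrogens by atom environment:
  11 × C (aromatic): 1 H each → 11
  6 × C (aromatic): no H
  1 × Br: no H
  1 × Cl: no H
  1 × N (aromatic): no H
  Total hydrogens = 11.
Molecular formula: C17H11BrClN

C17H11BrClN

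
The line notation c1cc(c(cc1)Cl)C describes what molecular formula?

Heavy atoms from the SMILES: 7 C, 1 Cl.
Implicit hydrogens by atom environment:
  4 × C (aromatic): 1 H each → 4
  2 × C (aromatic): no H
  1 × C: 3 H
  1 × Cl: no H
  Total hydrogens = 7.
Molecular formula: C7H7Cl

C7H7Cl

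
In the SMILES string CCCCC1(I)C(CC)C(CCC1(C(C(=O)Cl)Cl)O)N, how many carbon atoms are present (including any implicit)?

The symbol for carbon appears 14 times in the SMILES. (Cl is a single chlorine, not C + l.)

14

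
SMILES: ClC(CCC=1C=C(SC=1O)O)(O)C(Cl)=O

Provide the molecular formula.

C8H8Cl2O4S

Heavy atoms from the SMILES: 8 C, 2 Cl, 4 O, 1 S.
Implicit hydrogens by atom environment:
  3 × C (aromatic): no H
  3 × O: 1 H each → 3
  2 × C: 2 H each → 4
  2 × C: no H
  2 × Cl: no H
  1 × C (aromatic): 1 H
  1 × O: no H
  1 × S (aromatic): no H
  Total hydrogens = 8.
Molecular formula: C8H8Cl2O4S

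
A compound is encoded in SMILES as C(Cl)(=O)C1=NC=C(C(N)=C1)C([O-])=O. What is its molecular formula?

Heavy atoms from the SMILES: 7 C, 1 Cl, 2 N, 3 O.
Implicit hydrogens by atom environment:
  3 × C (aromatic): no H
  2 × C (aromatic): 1 H each → 2
  2 × C: no H
  2 × O: no H
  1 × Cl: no H
  1 × N: 2 H
  1 × N (aromatic): no H
  1 × O (charge -1): no H
  Total hydrogens = 4.
Net charge -1.
Molecular formula: C7H4ClN2O3-

C7H4ClN2O3-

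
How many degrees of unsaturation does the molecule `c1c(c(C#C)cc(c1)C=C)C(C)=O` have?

Molecular formula from the SMILES: C12H10O.
DoU = (2C + 2 + N − H − X)/2 = (2·12 + 2 + 0 − 10 − 0)/2 = 16/2 = 8.
(Structurally: 1 ring(s) + 7 π bond(s) = 8.)

8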